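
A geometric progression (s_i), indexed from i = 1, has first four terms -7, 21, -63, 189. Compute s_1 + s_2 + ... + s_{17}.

Common ratio r = -3.
s_i = (-7)·(-3)^(i-1).
S = (-7)·((-3)^17 - 1)/(-3 - 1) = (-7)·(-129140163 - 1)/(-4) = -225995287.

-225995287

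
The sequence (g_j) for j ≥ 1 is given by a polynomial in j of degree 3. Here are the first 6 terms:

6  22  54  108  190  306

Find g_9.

1st diffs: 16, 32, 54, 82, 116.
2nd diffs: 16, 22, 28, 34.
3rd diffs: 6, 6, 6 (constant).
Newton forward-difference form: g_j = 6 + 16·C(j-1,1) + 16·C(j-1,2) + 6·C(j-1,3).
At j = 9: j-1 = 8, so g_9 = 6 + 128 + 448 + 336 = 918.

918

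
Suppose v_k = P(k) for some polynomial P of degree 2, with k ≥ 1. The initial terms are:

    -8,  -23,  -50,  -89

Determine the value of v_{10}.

-575

1st diffs: -15, -27, -39.
2nd diffs: -12, -12 (constant).
So v_k = -6k^2 + 3k - 5.
Evaluating at k = 10 gives v_{10} = -575.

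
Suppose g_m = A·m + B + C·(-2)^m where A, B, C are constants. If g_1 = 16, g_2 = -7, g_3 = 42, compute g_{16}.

-262121

The three given values yield: A + B - 2C = 16; 2A + B + 4C = -7; 3A + B - 8C = 42.
Subtracting the first from the second: A + 6C = -23.
Subtracting the second from the third: A - 12C = 49.
Solving: C = -4, A = 1, then B = 7.
So g_m = 1·m + 7 + (-4)·(-2)^m; at m=16 this is -262121.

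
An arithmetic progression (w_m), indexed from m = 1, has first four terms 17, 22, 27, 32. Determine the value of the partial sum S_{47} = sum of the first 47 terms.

Common difference d = 5.
w_m = 17 + (m - 1)·5.
w_{47} = 247; S = 47·(17 + 247)/2 = 6204.

6204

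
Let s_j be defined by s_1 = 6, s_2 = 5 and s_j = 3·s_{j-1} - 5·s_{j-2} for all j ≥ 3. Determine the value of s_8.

1805

Iterate the recurrence:
s_3 = -15, s_4 = -70, s_5 = -135, s_6 = -55, s_7 = 510, s_8 = 1805.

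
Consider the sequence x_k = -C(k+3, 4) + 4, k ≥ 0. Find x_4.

-31

C(7, 4) = 35, so x_4 = -31.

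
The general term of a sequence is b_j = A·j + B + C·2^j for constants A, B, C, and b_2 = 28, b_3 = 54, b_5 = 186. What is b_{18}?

Plug in j = 2, 3, 5: 2A + B + 4C = 28; 3A + B + 8C = 54; 5A + B + 32C = 186.
Subtracting the first from the second: A + 4C = 26.
Subtracting the second from the third: 2A + 24C = 132.
Solving: C = 5, A = 6, then B = -4.
Therefore b_{18} = 108 + (-4) + 5·262144 = 1310824.

1310824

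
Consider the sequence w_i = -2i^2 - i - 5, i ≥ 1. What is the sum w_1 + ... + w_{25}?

Over i = 1..25: Σi = 325, Σi² = 5525.
Total = (-2)·5525 + (-1)·325 + (-5)·25 = -11500.

-11500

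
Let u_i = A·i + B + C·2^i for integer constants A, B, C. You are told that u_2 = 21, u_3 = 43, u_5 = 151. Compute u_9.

At i = 2, 3, 5: 2A + B + 4C = 21; 3A + B + 8C = 43; 5A + B + 32C = 151.
Subtracting the first from the second: A + 4C = 22.
Subtracting the second from the third: 2A + 24C = 108.
Solving: C = 4, A = 6, then B = -7.
So u_i = 6·i + (-7) + 4·2^i; at i=9 this is 2095.

2095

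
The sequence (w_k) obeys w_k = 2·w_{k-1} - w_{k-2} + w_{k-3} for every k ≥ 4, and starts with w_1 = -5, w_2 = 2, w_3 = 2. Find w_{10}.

-66

Compute successive terms:
w_4 = -3, w_5 = -6, w_6 = -7, w_7 = -11, w_8 = -21, w_9 = -38, w_{10} = -66.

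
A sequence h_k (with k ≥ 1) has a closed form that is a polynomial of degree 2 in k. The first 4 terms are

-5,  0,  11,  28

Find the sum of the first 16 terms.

3880

1st diffs: 5, 11, 17.
2nd diffs: 6, 6 (constant).
Newton forward-difference form: h_k = -5 + 5·C(k-1,1) + 6·C(k-1,2).
Continuing: …, 51, 80, 115, 156, …, h_{16} = 700.
Summing k = 1..16 (16 terms) gives 3880.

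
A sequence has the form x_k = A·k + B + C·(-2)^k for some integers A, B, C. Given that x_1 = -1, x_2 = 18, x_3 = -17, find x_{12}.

Plug in k = 1, 2, 3: A + B - 2C = -1; 2A + B + 4C = 18; 3A + B - 8C = -17.
Subtracting the first from the second: A + 6C = 19.
Subtracting the second from the third: A - 12C = -35.
Solving: C = 3, A = 1, then B = 4.
Hence x_{12} = 1·12 + 4 + 3·4096 = 12304.

12304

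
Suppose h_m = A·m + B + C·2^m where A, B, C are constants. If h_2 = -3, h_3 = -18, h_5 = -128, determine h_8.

-1233

At m = 2, 3, 5: 2A + B + 4C = -3; 3A + B + 8C = -18; 5A + B + 32C = -128.
Subtracting the first from the second: A + 4C = -15.
Subtracting the second from the third: 2A + 24C = -110.
Solving: C = -5, A = 5, then B = 7.
So h_m = 5·m + 7 + (-5)·2^m; at m=8 this is -1233.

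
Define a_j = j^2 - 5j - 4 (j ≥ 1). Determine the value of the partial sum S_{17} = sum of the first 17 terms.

952

Over j = 1..17: Σj = 153, Σj² = 1785.
Total = (1)·1785 + (-5)·153 + (-4)·17 = 952.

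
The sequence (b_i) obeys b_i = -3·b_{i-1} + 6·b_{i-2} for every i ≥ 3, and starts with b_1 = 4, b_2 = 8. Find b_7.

-3024

Iterate the recurrence:
b_3 = 0;  b_4 = 48;  b_5 = -144;  b_6 = 720;  b_7 = -3024.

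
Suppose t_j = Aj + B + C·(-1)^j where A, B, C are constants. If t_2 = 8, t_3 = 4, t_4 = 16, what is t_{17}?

60

The three given values yield: 2A + B + C = 8; 3A + B - C = 4; 4A + B + C = 16.
Subtracting the first from the second: A - 2C = -4.
Subtracting the second from the third: A + 2C = 12.
Solving: C = 4, A = 4, then B = -4.
So t_j = 4·j + (-4) + 4·(-1)^j; at j=17 this is 60.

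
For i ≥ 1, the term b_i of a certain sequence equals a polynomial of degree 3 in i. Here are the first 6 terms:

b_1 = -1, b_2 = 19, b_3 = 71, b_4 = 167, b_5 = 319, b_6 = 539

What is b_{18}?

1st diffs: 20, 52, 96, 152, 220.
2nd diffs: 32, 44, 56, 68.
3rd diffs: 12, 12, 12 (constant).
Newton forward-difference form: b_i = -1 + 20·C(i-1,1) + 32·C(i-1,2) + 12·C(i-1,3).
At i = 18: i-1 = 17, so b_{18} = -1 + 340 + 4352 + 8160 = 12851.

12851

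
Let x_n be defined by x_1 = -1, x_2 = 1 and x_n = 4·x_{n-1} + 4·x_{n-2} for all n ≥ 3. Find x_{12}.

Step forward from the initial values:
x_3 = 0, x_4 = 4, x_5 = 16, x_6 = 80, x_7 = 384, x_8 = 1856, x_9 = 8960, x_{10} = 43264, x_{11} = 208896, x_{12} = 1008640.

1008640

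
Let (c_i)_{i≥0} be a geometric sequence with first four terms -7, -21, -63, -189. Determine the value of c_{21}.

-73222472421

Common ratio r = 3.
c_i = (-7)·3^(i-0).
c_{21} = (-7)·3^21 = -73222472421.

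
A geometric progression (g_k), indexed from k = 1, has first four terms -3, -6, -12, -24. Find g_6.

-96

Common ratio r = 2.
g_k = (-3)·2^(k-1).
g_6 = (-3)·2^5 = -96.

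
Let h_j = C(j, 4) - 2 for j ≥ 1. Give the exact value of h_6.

C(6, 4) = 15, so h_6 = 13.

13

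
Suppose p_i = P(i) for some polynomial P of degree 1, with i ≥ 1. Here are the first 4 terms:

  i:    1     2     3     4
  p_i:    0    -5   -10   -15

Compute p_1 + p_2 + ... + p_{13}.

1st diffs: -5, -5, -5 (constant).
So p_i = -5i + 5.
Continuing: …, -20, -25, -30, -35, …, p_{13} = -60.
Summing i = 1..13 (13 terms) gives -390.

-390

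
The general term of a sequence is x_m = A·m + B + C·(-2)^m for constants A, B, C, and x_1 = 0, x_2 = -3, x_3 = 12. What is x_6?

Plug in m = 1, 2, 3: A + B - 2C = 0; 2A + B + 4C = -3; 3A + B - 8C = 12.
Subtracting the first from the second: A + 6C = -3.
Subtracting the second from the third: A - 12C = 15.
Solving: C = -1, A = 3, then B = -5.
So x_m = 3·m + (-5) + (-1)·(-2)^m; at m=6 this is -51.

-51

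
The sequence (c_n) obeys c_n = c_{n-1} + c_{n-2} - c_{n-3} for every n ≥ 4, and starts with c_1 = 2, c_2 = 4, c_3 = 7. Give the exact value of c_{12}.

Applying the relation repeatedly:
c_4 = 9  c_5 = 12  c_6 = 14  c_7 = 17  c_8 = 19  c_9 = 22  c_{10} = 24  c_{11} = 27  c_{12} = 29.

29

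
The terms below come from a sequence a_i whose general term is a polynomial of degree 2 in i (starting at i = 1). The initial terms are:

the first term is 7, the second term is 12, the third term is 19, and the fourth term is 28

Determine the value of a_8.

1st diffs: 5, 7, 9.
2nd diffs: 2, 2 (constant).
Newton forward-difference form: a_i = 7 + 5·C(i-1,1) + 2·C(i-1,2).
At i = 8: i-1 = 7, so a_8 = 7 + 35 + 42 = 84.

84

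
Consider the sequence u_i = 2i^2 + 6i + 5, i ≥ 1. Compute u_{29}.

u_{29} = 2·29^2 + 6·29 + 5 = 1861.

1861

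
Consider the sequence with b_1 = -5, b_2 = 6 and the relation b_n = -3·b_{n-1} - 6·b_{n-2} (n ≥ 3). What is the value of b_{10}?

-7776

Applying the relation repeatedly:
b_3 = 12;  b_4 = -72;  b_5 = 144;  b_6 = 0;  b_7 = -864;  b_8 = 2592;  b_9 = -2592;  b_{10} = -7776.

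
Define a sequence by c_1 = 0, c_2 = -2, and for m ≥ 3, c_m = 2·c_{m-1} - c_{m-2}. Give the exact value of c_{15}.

-28

Applying the relation repeatedly:
c_3 = -4, c_4 = -6, c_5 = -8, …, c_{12} = -22, c_{13} = -24, c_{14} = -26, c_{15} = -28.
(Characteristic roots are 1 and 1.)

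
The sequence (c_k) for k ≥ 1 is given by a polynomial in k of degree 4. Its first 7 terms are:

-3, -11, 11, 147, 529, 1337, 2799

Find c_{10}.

1st diffs: -8, 22, 136, 382, 808, 1462.
2nd diffs: 30, 114, 246, 426, 654.
3rd diffs: 84, 132, 180, 228.
4th diffs: 48, 48, 48 (constant).
Newton forward-difference form: c_k = -3 + (-8)·C(k-1,1) + 30·C(k-1,2) + 84·C(k-1,3) + 48·C(k-1,4).
At k = 10: k-1 = 9, so c_{10} = -3 - 72 + 1080 + 7056 + 6048 = 14109.

14109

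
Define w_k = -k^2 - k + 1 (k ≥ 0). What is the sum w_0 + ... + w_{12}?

-715

Over k = 0..12: Σk = 78, Σk² = 650.
Total = (-1)·650 + (-1)·78 + (1)·13 = -715.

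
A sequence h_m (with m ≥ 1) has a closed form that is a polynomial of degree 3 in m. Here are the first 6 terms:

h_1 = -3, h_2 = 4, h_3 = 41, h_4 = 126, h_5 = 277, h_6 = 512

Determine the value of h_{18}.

1st diffs: 7, 37, 85, 151, 235.
2nd diffs: 30, 48, 66, 84.
3rd diffs: 18, 18, 18 (constant).
Newton forward-difference form: h_m = -3 + 7·C(m-1,1) + 30·C(m-1,2) + 18·C(m-1,3).
At m = 18: m-1 = 17, so h_{18} = -3 + 119 + 4080 + 12240 = 16436.

16436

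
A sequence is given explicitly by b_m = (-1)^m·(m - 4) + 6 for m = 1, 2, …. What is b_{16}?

18

(-1)^16 = 1; m - 4 at m=16 is 12; so b_{16} = 18.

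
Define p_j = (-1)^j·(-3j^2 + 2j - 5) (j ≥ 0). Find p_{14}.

(-1)^14 = 1; -3j^2 + 2j - 5 at j=14 is -565; so p_{14} = -565.

-565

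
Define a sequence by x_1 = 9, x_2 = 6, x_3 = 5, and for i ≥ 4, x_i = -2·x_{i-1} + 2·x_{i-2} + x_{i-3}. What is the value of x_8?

230

Iterate the recurrence:
x_4 = 11;  x_5 = -6;  x_6 = 39;  x_7 = -79;  x_8 = 230.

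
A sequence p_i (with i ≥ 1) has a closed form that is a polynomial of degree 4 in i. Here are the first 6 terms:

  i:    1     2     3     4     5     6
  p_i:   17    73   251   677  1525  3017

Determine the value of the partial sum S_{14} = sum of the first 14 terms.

1st diffs: 56, 178, 426, 848, 1492.
2nd diffs: 122, 248, 422, 644.
3rd diffs: 126, 174, 222.
4th diffs: 48, 48 (constant).
So p_i = 2i^4 + i^3 + 5i^2 + 4i + 5.
Continuing: …, 5423, 9061, 14297, 21545, …, p_{14} = 80617.
Summing i = 1..14 (14 terms) gives 271964.

271964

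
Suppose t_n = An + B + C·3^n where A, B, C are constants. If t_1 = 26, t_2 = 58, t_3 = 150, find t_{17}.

645700858

Write the equations: A + B + 3C = 26; 2A + B + 9C = 58; 3A + B + 27C = 150.
Subtracting the first from the second: A + 6C = 32.
Subtracting the second from the third: A + 18C = 92.
Solving: C = 5, A = 2, then B = 9.
Therefore t_{17} = 34 + 9 + 5·129140163 = 645700858.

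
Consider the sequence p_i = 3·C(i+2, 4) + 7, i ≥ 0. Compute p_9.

C(11, 4) = 330, so p_9 = 997.

997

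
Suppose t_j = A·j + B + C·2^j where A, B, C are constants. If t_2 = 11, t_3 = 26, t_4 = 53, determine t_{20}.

3145781

Plug in j = 2, 3, 4: 2A + B + 4C = 11; 3A + B + 8C = 26; 4A + B + 16C = 53.
Subtracting the first from the second: A + 4C = 15.
Subtracting the second from the third: A + 8C = 27.
Solving: C = 3, A = 3, then B = -7.
Hence t_{20} = 3·20 + (-7) + 3·1048576 = 3145781.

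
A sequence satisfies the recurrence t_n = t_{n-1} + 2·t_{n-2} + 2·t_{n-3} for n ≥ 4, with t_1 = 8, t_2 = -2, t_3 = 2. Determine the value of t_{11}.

2646

Applying the relation repeatedly:
t_4 = 14;  t_5 = 14;  t_6 = 46;  t_7 = 102;  t_8 = 222;  t_9 = 518;  t_{10} = 1166;  t_{11} = 2646.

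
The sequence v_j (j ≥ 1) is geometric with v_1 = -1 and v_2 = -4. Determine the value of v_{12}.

Common ratio r = 4.
v_j = (-1)·4^(j-1).
v_{12} = (-1)·4^11 = -4194304.

-4194304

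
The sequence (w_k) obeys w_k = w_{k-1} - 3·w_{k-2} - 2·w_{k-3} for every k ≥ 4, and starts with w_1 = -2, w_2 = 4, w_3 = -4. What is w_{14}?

w_4 = -12, w_5 = -8, w_6 = 36, …, w_{11} = 536, w_{12} = 2628, w_{13} = 1972, w_{14} = -6984.

-6984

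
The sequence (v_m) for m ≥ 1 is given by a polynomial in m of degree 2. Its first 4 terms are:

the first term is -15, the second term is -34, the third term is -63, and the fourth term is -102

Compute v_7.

1st diffs: -19, -29, -39.
2nd diffs: -10, -10 (constant).
Newton forward-difference form: v_m = -15 + (-19)·C(m-1,1) + (-10)·C(m-1,2).
At m = 7: m-1 = 6, so v_7 = -15 - 114 - 150 = -279.

-279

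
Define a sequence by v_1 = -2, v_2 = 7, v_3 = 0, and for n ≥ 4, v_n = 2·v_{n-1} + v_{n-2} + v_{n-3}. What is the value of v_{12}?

10755

Iterate the recurrence:
v_4 = 5; v_5 = 17; v_6 = 39; v_7 = 100; v_8 = 256; v_9 = 651; v_{10} = 1658; v_{11} = 4223; v_{12} = 10755.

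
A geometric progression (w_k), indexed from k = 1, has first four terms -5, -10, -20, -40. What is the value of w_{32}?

Common ratio r = 2.
w_k = (-5)·2^(k-1).
w_{32} = (-5)·2^31 = -10737418240.

-10737418240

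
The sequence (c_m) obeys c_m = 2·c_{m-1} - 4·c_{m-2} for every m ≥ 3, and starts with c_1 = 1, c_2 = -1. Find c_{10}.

-512

Compute successive terms:
c_3 = -6  c_4 = -8  c_5 = 8  c_6 = 48  c_7 = 64  c_8 = -64  c_9 = -384  c_{10} = -512.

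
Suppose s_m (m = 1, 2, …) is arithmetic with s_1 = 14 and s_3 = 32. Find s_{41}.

374

Common difference d = (32 - 14) / (3 - 1) = 9.
s_m = 14 + (m - 1)·9.
s_{41} = 14 + 40·9 = 374.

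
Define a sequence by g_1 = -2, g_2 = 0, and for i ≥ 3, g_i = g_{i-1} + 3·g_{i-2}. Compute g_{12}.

Compute successive terms:
g_3 = -6  g_4 = -6  g_5 = -24  g_6 = -42  g_7 = -114  g_8 = -240  g_9 = -582  g_{10} = -1302  g_{11} = -3048  g_{12} = -6954.

-6954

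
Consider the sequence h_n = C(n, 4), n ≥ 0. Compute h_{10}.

210

C(10, 4) = 210, so h_{10} = 210.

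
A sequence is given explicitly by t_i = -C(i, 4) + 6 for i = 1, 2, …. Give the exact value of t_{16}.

-1814

C(16, 4) = 1820, so t_{16} = -1814.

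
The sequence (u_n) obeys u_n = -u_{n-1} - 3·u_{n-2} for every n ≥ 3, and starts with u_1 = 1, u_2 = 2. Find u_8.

Step forward from the initial values:
u_3 = -5  u_4 = -1  u_5 = 16  u_6 = -13  u_7 = -35  u_8 = 74.

74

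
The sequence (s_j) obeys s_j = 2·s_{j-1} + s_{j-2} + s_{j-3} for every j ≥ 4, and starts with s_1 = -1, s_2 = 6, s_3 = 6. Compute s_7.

s_4 = 17, s_5 = 46, s_6 = 115, s_7 = 293.

293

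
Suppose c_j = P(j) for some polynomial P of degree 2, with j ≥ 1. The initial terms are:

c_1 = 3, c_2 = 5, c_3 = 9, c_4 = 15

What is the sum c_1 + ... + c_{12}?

1st diffs: 2, 4, 6.
2nd diffs: 2, 2 (constant).
So c_j = j^2 - j + 3.
Continuing: …, 23, 33, 45, 59, …, c_{12} = 135.
Summing j = 1..12 (12 terms) gives 608.

608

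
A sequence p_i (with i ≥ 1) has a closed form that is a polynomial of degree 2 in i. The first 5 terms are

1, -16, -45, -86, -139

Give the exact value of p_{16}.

1st diffs: -17, -29, -41, -53.
2nd diffs: -12, -12, -12 (constant).
Newton forward-difference form: p_i = 1 + (-17)·C(i-1,1) + (-12)·C(i-1,2).
At i = 16: i-1 = 15, so p_{16} = 1 - 255 - 1260 = -1514.

-1514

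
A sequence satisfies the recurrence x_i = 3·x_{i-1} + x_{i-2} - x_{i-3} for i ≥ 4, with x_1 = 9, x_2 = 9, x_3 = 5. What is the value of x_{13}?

468953

Iterate the recurrence:
x_4 = 15;  x_5 = 41;  x_6 = 133;  x_7 = 425;  x_8 = 1367;  x_9 = 4393;  x_{10} = 14121;  x_{11} = 45389;  x_{12} = 145895;  x_{13} = 468953.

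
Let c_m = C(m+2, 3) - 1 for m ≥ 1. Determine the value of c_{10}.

C(12, 3) = 220, so c_{10} = 219.

219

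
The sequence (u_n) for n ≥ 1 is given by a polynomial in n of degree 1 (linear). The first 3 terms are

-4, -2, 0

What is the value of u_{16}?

1st diffs: 2, 2 (constant).
So u_n = 2n - 6.
Evaluating at n = 16 gives u_{16} = 26.

26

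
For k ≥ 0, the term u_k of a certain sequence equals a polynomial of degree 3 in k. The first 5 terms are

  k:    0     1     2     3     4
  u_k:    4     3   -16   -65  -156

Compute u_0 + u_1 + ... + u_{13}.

1st diffs: -1, -19, -49, -91.
2nd diffs: -18, -30, -42.
3rd diffs: -12, -12 (constant).
Newton forward-difference form: u_k = 4 + (-1)·C(k,1) + (-18)·C(k,2) + (-12)·C(k,3).
Continuing: …, -301, -512, -801, -1180, …, u_{13} = -4845.
Summing k = 0..13 (14 terms) gives -18599.

-18599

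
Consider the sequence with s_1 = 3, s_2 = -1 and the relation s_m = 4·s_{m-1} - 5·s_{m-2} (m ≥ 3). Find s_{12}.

53209

Iterate the recurrence:
s_3 = -19, s_4 = -71, s_5 = -189, s_6 = -401, s_7 = -659, s_8 = -631, s_9 = 771, s_{10} = 6239, s_{11} = 21101, s_{12} = 53209.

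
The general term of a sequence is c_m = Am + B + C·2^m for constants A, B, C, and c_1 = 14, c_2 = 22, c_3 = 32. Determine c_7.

176

At m = 1, 2, 3: A + B + 2C = 14; 2A + B + 4C = 22; 3A + B + 8C = 32.
Subtracting the first from the second: A + 2C = 8.
Subtracting the second from the third: A + 4C = 10.
Solving: C = 1, A = 6, then B = 6.
Therefore c_7 = 42 + 6 + 1·128 = 176.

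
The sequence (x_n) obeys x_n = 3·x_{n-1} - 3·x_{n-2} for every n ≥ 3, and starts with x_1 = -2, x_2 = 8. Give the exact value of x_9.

Applying the relation repeatedly:
x_3 = 30  x_4 = 66  x_5 = 108  x_6 = 126  x_7 = 54  x_8 = -216  x_9 = -810.

-810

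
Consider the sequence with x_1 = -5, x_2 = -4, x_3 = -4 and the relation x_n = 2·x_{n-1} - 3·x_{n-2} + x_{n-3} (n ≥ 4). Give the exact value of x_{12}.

Iterate the recurrence:
x_4 = -1;  x_5 = 6;  x_6 = 11;  x_7 = 3;  x_8 = -21;  x_9 = -40;  x_{10} = -14;  x_{11} = 71;  x_{12} = 144.

144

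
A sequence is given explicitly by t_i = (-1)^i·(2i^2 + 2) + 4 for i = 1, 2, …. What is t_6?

(-1)^6 = 1; 2i^2 + 2 at i=6 is 74; so t_6 = 78.

78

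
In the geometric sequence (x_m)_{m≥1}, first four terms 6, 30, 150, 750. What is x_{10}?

11718750

Common ratio r = 5.
x_m = 6·5^(m-1).
x_{10} = 6·5^9 = 11718750.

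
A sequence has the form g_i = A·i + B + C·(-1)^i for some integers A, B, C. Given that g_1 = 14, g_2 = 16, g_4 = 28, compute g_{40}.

244

The three given values yield: A + B - C = 14; 2A + B + C = 16; 4A + B + C = 28.
Subtracting the first from the second: A + 2C = 2.
Subtracting the second from the third: 2A = 12.
Solving: C = -2, A = 6, then B = 6.
Hence g_{40} = 6·40 + 6 + (-2)·1 = 244.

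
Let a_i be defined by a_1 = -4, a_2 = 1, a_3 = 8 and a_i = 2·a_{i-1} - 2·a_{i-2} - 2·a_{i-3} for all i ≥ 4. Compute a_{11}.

Applying the relation repeatedly:
a_4 = 22;  a_5 = 26;  a_6 = -8;  a_7 = -112;  a_8 = -260;  a_9 = -280;  a_{10} = 184;  a_{11} = 1448.

1448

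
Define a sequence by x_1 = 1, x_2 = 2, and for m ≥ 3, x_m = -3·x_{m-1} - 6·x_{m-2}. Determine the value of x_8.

-432

Iterate the recurrence:
x_3 = -12, x_4 = 24, x_5 = 0, x_6 = -144, x_7 = 432, x_8 = -432.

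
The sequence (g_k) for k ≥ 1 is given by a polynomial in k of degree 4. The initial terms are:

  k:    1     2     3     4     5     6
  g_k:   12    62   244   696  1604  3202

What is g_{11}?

33092

1st diffs: 50, 182, 452, 908, 1598.
2nd diffs: 132, 270, 456, 690.
3rd diffs: 138, 186, 234.
4th diffs: 48, 48 (constant).
So g_k = 2k^4 + 3k^3 - 2k^2 + 5k + 4.
Evaluating at k = 11 gives g_{11} = 33092.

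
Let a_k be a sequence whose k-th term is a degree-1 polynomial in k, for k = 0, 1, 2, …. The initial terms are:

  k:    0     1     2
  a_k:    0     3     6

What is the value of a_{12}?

36

1st diffs: 3, 3 (constant).
So a_k = 3k.
Evaluating at k = 12 gives a_{12} = 36.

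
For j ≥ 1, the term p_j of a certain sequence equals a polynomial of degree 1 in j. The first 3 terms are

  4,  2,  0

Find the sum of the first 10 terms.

1st diffs: -2, -2 (constant).
So p_j = -2j + 6.
Continuing: …, -2, -4, -6, -8, …, p_{10} = -14.
Summing j = 1..10 (10 terms) gives -50.

-50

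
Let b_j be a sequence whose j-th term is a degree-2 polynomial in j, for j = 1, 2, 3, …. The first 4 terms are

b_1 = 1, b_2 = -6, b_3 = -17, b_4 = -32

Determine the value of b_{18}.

-662

1st diffs: -7, -11, -15.
2nd diffs: -4, -4 (constant).
Newton forward-difference form: b_j = 1 + (-7)·C(j-1,1) + (-4)·C(j-1,2).
At j = 18: j-1 = 17, so b_{18} = 1 - 119 - 544 = -662.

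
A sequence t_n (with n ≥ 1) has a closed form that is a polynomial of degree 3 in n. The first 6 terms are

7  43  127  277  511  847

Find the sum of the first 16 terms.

1st diffs: 36, 84, 150, 234, 336.
2nd diffs: 48, 66, 84, 102.
3rd diffs: 18, 18, 18 (constant).
So t_n = 3n^3 + 6n^2 - 3n + 1.
Continuing: …, 1303, 1897, 2647, 3571, …, t_{16} = 13777.
Summing n = 1..16 (16 terms) gives 64072.

64072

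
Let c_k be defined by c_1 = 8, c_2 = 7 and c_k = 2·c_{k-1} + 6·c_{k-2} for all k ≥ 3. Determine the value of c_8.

32488

c_3 = 62  c_4 = 166  c_5 = 704  c_6 = 2404  c_7 = 9032  c_8 = 32488.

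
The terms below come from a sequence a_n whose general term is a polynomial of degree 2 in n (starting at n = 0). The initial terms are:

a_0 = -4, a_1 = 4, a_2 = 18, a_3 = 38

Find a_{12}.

1st diffs: 8, 14, 20.
2nd diffs: 6, 6 (constant).
Newton forward-difference form: a_n = -4 + 8·C(n,1) + 6·C(n,2).
At n = 12: n = 12, so a_{12} = -4 + 96 + 396 = 488.

488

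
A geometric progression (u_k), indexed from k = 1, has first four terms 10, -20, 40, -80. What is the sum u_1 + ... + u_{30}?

Common ratio r = -2.
u_k = 10·(-2)^(k-1).
S = 10·((-2)^30 - 1)/(-2 - 1) = 10·(1073741824 - 1)/(-3) = -3579139410.

-3579139410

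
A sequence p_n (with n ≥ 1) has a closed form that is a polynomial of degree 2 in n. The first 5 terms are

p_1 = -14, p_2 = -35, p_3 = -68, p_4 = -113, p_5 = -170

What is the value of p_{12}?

1st diffs: -21, -33, -45, -57.
2nd diffs: -12, -12, -12 (constant).
Newton forward-difference form: p_n = -14 + (-21)·C(n-1,1) + (-12)·C(n-1,2).
At n = 12: n-1 = 11, so p_{12} = -14 - 231 - 660 = -905.

-905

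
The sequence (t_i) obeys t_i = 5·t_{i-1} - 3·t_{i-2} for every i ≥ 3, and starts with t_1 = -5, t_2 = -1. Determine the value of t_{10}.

Applying the relation repeatedly:
t_3 = 10; t_4 = 53; t_5 = 235; t_6 = 1016; t_7 = 4375; t_8 = 18827; t_9 = 81010; t_{10} = 348569.

348569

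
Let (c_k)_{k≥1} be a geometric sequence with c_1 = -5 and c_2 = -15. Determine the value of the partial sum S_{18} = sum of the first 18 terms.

Common ratio r = 3.
c_k = (-5)·3^(k-1).
S = (-5)·(3^18 - 1)/(3 - 1) = (-5)·(387420489 - 1)/(2) = -968551220.

-968551220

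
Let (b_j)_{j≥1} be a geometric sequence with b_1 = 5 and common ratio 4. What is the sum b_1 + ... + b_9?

b_j = 5·4^(j-1).
S = 5·(4^9 - 1)/(4 - 1) = 5·(262144 - 1)/(3) = 436905.

436905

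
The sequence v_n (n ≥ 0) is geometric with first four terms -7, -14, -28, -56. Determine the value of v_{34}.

Common ratio r = 2.
v_n = (-7)·2^(n-0).
v_{34} = (-7)·2^34 = -120259084288.

-120259084288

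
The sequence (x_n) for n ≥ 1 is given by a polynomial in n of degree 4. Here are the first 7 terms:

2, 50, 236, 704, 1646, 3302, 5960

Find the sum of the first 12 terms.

1st diffs: 48, 186, 468, 942, 1656, 2658.
2nd diffs: 138, 282, 474, 714, 1002.
3rd diffs: 144, 192, 240, 288.
4th diffs: 48, 48, 48 (constant).
Newton forward-difference form: x_n = 2 + 48·C(n-1,1) + 138·C(n-1,2) + 144·C(n-1,3) + 48·C(n-1,4).
Continuing: …, 9956, 15674, 23546, 34052, …, x_{12} = 47720.
Summing n = 1..12 (12 terms) gives 142848.

142848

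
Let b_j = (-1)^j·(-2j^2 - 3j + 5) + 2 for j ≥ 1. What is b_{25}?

(-1)^25 = -1; -2j^2 - 3j + 5 at j=25 is -1320; so b_{25} = 1322.

1322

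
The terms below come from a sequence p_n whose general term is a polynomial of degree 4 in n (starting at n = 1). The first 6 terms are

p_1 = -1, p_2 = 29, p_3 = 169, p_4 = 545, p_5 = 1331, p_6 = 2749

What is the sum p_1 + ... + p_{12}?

126554

1st diffs: 30, 140, 376, 786, 1418.
2nd diffs: 110, 236, 410, 632.
3rd diffs: 126, 174, 222.
4th diffs: 48, 48 (constant).
Newton forward-difference form: p_n = -1 + 30·C(n-1,1) + 110·C(n-1,2) + 126·C(n-1,3) + 48·C(n-1,4).
Continuing: …, 5069, 8609, 13735, 20861, …, p_{12} = 43009.
Summing n = 1..12 (12 terms) gives 126554.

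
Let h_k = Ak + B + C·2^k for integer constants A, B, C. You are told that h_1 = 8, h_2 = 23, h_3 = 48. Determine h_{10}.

5163

The three given values yield: A + B + 2C = 8; 2A + B + 4C = 23; 3A + B + 8C = 48.
Subtracting the first from the second: A + 2C = 15.
Subtracting the second from the third: A + 4C = 25.
Solving: C = 5, A = 5, then B = -7.
Therefore h_{10} = 50 + (-7) + 5·1024 = 5163.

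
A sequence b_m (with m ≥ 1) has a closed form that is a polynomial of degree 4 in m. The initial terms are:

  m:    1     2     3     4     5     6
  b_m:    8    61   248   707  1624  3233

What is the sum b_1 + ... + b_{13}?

1st diffs: 53, 187, 459, 917, 1609.
2nd diffs: 134, 272, 458, 692.
3rd diffs: 138, 186, 234.
4th diffs: 48, 48 (constant).
Newton forward-difference form: b_m = 8 + 53·C(m-1,1) + 134·C(m-1,2) + 138·C(m-1,3) + 48·C(m-1,4).
Continuing: …, 5816, 9703, 15272, 22949, …, b_{13} = 63608.
Summing m = 1..13 (13 terms) gives 203008.

203008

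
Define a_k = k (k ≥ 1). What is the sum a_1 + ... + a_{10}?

Over k = 1..10: Σk = 55.
Total = (1)·55 = 55.

55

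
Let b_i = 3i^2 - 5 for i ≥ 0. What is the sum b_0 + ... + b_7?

380

Over i = 0..7: Σi = 28, Σi² = 140.
Total = (3)·140 + (-5)·8 = 380.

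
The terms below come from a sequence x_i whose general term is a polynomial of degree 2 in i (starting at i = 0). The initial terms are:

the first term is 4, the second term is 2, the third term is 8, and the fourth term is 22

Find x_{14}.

704

1st diffs: -2, 6, 14.
2nd diffs: 8, 8 (constant).
So x_i = 4i^2 - 6i + 4.
Evaluating at i = 14 gives x_{14} = 704.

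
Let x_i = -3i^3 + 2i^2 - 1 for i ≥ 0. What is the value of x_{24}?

x_{24} = -3·24^3 + 2·24^2 - 1 = -40321.

-40321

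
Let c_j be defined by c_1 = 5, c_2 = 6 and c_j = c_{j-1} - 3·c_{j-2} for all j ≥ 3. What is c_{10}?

Step forward from the initial values:
c_3 = -9;  c_4 = -27;  c_5 = 0;  c_6 = 81;  c_7 = 81;  c_8 = -162;  c_9 = -405;  c_{10} = 81.

81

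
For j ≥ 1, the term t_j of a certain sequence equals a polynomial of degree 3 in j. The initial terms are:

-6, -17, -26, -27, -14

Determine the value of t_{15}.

1st diffs: -11, -9, -1, 13.
2nd diffs: 2, 8, 14.
3rd diffs: 6, 6 (constant).
So t_j = j^3 - 5j^2 - 3j + 1.
Evaluating at j = 15 gives t_{15} = 2206.

2206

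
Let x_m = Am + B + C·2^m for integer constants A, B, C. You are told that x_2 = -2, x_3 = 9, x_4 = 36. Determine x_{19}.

Plug in m = 2, 3, 4: 2A + B + 4C = -2; 3A + B + 8C = 9; 4A + B + 16C = 36.
Subtracting the first from the second: A + 4C = 11.
Subtracting the second from the third: A + 8C = 27.
Solving: C = 4, A = -5, then B = -8.
Therefore x_{19} = -95 + (-8) + 4·524288 = 2097049.

2097049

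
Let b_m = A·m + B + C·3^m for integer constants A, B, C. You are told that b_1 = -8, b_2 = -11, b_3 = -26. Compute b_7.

-2174

At m = 1, 2, 3: A + B + 3C = -8; 2A + B + 9C = -11; 3A + B + 27C = -26.
Subtracting the first from the second: A + 6C = -3.
Subtracting the second from the third: A + 18C = -15.
Solving: C = -1, A = 3, then B = -8.
Hence b_7 = 3·7 + (-8) + (-1)·2187 = -2174.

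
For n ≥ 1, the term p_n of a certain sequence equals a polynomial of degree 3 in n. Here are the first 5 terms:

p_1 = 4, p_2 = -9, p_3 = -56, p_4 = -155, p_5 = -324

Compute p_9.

-2060

1st diffs: -13, -47, -99, -169.
2nd diffs: -34, -52, -70.
3rd diffs: -18, -18 (constant).
Newton forward-difference form: p_n = 4 + (-13)·C(n-1,1) + (-34)·C(n-1,2) + (-18)·C(n-1,3).
At n = 9: n-1 = 8, so p_9 = 4 - 104 - 952 - 1008 = -2060.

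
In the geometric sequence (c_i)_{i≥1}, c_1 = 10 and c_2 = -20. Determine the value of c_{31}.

Common ratio r = -2.
c_i = 10·(-2)^(i-1).
c_{31} = 10·(-2)^30 = 10737418240.

10737418240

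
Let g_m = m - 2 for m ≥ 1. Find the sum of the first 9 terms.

Over m = 1..9: Σm = 45.
Total = (1)·45 + (-2)·9 = 27.

27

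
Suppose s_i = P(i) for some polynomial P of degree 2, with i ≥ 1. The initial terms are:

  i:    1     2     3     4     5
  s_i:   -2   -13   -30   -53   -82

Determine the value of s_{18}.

-1005

1st diffs: -11, -17, -23, -29.
2nd diffs: -6, -6, -6 (constant).
Newton forward-difference form: s_i = -2 + (-11)·C(i-1,1) + (-6)·C(i-1,2).
At i = 18: i-1 = 17, so s_{18} = -2 - 187 - 816 = -1005.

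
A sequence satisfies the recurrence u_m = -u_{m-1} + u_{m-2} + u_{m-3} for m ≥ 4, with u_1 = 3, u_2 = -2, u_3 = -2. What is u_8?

Applying the relation repeatedly:
u_4 = 3; u_5 = -7; u_6 = 8; u_7 = -12; u_8 = 13.

13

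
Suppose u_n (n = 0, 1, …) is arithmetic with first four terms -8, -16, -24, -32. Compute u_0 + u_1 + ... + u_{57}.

Common difference d = -8.
u_n = -8 + (n - 0)·(-8).
u_{57} = -464; S = 58·(-8 + (-464))/2 = -13688.

-13688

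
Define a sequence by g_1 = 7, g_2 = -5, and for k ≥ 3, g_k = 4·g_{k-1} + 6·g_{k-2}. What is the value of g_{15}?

Step forward from the initial values:
g_3 = 22, g_4 = 58, g_5 = 364, …, g_{12} = 34402720, g_{13} = 177596608, g_{14} = 916802752, g_{15} = 4732790656.

4732790656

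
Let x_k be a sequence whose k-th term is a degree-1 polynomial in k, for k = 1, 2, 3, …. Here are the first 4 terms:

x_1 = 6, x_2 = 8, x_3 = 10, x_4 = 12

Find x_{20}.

1st diffs: 2, 2, 2 (constant).
So x_k = 2k + 4.
Evaluating at k = 20 gives x_{20} = 44.

44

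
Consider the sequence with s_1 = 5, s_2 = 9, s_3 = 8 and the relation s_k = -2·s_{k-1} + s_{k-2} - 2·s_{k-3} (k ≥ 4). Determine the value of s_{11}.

10756

s_4 = -17;  s_5 = 24;  s_6 = -81;  s_7 = 220;  s_8 = -569;  s_9 = 1520;  s_{10} = -4049;  s_{11} = 10756.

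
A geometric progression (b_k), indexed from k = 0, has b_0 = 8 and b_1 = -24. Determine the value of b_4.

Common ratio r = -3.
b_k = 8·(-3)^(k-0).
b_4 = 8·(-3)^4 = 648.

648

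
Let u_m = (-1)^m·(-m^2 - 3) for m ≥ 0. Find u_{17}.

(-1)^17 = -1; -m^2 - 3 at m=17 is -292; so u_{17} = 292.

292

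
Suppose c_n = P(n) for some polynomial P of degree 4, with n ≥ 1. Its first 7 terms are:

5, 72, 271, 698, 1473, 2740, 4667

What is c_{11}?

1st diffs: 67, 199, 427, 775, 1267, 1927.
2nd diffs: 132, 228, 348, 492, 660.
3rd diffs: 96, 120, 144, 168.
4th diffs: 24, 24, 24 (constant).
Newton forward-difference form: c_n = 5 + 67·C(n-1,1) + 132·C(n-1,2) + 96·C(n-1,3) + 24·C(n-1,4).
At n = 11: n-1 = 10, so c_{11} = 5 + 670 + 5940 + 11520 + 5040 = 23175.

23175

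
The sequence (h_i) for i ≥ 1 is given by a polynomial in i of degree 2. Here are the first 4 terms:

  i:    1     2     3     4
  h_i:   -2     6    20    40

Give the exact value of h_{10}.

286

1st diffs: 8, 14, 20.
2nd diffs: 6, 6 (constant).
So h_i = 3i^2 - i - 4.
Evaluating at i = 10 gives h_{10} = 286.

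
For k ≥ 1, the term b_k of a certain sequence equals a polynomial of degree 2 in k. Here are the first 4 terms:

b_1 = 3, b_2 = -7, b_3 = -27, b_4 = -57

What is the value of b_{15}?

-1047

1st diffs: -10, -20, -30.
2nd diffs: -10, -10 (constant).
Newton forward-difference form: b_k = 3 + (-10)·C(k-1,1) + (-10)·C(k-1,2).
At k = 15: k-1 = 14, so b_{15} = 3 - 140 - 910 = -1047.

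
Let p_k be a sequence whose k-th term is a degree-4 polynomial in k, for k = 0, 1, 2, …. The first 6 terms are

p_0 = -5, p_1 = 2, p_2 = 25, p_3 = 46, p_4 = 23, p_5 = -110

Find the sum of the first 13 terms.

-38701

1st diffs: 7, 23, 21, -23, -133.
2nd diffs: 16, -2, -44, -110.
3rd diffs: -18, -42, -66.
4th diffs: -24, -24 (constant).
Newton forward-difference form: p_k = -5 + 7·C(k,1) + 16·C(k,2) + (-18)·C(k,3) + (-24)·C(k,4).
Continuing: …, -443, -1090, -2189, -3902, …, p_{12} = -14705.
Summing k = 0..12 (13 terms) gives -38701.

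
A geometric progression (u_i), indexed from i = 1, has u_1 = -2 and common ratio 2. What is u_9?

u_i = (-2)·2^(i-1).
u_9 = (-2)·2^8 = -512.

-512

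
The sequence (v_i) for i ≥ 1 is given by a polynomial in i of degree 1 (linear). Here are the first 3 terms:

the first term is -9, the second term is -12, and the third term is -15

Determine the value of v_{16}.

-54

1st diffs: -3, -3 (constant).
So v_i = -3i - 6.
Evaluating at i = 16 gives v_{16} = -54.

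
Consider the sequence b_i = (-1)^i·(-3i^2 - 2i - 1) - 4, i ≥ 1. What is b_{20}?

(-1)^20 = 1; -3i^2 - 2i - 1 at i=20 is -1241; so b_{20} = -1245.

-1245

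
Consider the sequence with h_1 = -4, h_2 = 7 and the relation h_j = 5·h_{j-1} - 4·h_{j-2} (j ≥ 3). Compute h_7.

15011

Applying the relation repeatedly:
h_3 = 51, h_4 = 227, h_5 = 931, h_6 = 3747, h_7 = 15011.
(Characteristic roots are 4 and 1.)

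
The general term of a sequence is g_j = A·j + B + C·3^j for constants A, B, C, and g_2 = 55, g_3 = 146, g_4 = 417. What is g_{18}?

Plug in j = 2, 3, 4: 2A + B + 9C = 55; 3A + B + 27C = 146; 4A + B + 81C = 417.
Subtracting the first from the second: A + 18C = 91.
Subtracting the second from the third: A + 54C = 271.
Solving: C = 5, A = 1, then B = 8.
Hence g_{18} = 1·18 + 8 + 5·387420489 = 1937102471.

1937102471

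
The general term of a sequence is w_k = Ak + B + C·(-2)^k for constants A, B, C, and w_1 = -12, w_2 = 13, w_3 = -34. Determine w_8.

1027

At k = 1, 2, 3: A + B - 2C = -12; 2A + B + 4C = 13; 3A + B - 8C = -34.
Subtracting the first from the second: A + 6C = 25.
Subtracting the second from the third: A - 12C = -47.
Solving: C = 4, A = 1, then B = -5.
So w_k = 1·k + (-5) + 4·(-2)^k; at k=8 this is 1027.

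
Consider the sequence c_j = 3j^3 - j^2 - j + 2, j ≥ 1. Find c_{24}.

40874

c_{24} = 3·24^3 - 1·24^2 - 1·24 + 2 = 40874.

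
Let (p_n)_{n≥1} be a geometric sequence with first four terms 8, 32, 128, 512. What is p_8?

131072

Common ratio r = 4.
p_n = 8·4^(n-1).
p_8 = 8·4^7 = 131072.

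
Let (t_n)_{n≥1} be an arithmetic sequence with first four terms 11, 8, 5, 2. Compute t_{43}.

Common difference d = -3.
t_n = 11 + (n - 1)·(-3).
t_{43} = 11 + 42·(-3) = -115.

-115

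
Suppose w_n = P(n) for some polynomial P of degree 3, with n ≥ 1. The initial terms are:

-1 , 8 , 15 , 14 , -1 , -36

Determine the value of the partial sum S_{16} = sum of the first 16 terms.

1st diffs: 9, 7, -1, -15, -35.
2nd diffs: -2, -8, -14, -20.
3rd diffs: -6, -6, -6 (constant).
Newton forward-difference form: w_n = -1 + 9·C(n-1,1) + (-2)·C(n-1,2) + (-6)·C(n-1,3).
Continuing: …, -97, -190, -321, -496, …, w_{16} = -2806.
Summing n = 1..16 (16 terms) gives -10976.

-10976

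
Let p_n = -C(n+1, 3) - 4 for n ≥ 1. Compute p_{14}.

-459

C(15, 3) = 455, so p_{14} = -459.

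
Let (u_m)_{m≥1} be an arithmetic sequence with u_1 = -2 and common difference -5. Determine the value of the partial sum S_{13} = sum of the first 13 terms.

u_m = -2 + (m - 1)·(-5).
u_{13} = -62; S = 13·(-2 + (-62))/2 = -416.

-416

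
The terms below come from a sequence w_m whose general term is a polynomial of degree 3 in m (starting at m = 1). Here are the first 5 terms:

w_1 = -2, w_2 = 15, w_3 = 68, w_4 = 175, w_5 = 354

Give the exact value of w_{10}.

2959

1st diffs: 17, 53, 107, 179.
2nd diffs: 36, 54, 72.
3rd diffs: 18, 18 (constant).
So w_m = 3m^3 - 4m - 1.
Evaluating at m = 10 gives w_{10} = 2959.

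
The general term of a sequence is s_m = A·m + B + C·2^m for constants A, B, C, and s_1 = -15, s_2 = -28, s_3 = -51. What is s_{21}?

-10485825

The three given values yield: A + B + 2C = -15; 2A + B + 4C = -28; 3A + B + 8C = -51.
Subtracting the first from the second: A + 2C = -13.
Subtracting the second from the third: A + 4C = -23.
Solving: C = -5, A = -3, then B = -2.
So s_m = -3·m + (-2) + (-5)·2^m; at m=21 this is -10485825.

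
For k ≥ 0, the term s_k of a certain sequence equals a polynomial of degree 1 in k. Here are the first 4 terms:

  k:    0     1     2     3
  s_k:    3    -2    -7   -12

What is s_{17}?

-82

1st diffs: -5, -5, -5 (constant).
So s_k = -5k + 3.
Evaluating at k = 17 gives s_{17} = -82.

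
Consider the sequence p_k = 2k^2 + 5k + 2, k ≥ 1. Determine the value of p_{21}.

p_{21} = 2·21^2 + 5·21 + 2 = 989.

989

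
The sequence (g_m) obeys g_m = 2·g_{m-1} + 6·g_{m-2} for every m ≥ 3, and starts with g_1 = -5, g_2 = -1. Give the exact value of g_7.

-4160

Iterate the recurrence:
g_3 = -32;  g_4 = -70;  g_5 = -332;  g_6 = -1084;  g_7 = -4160.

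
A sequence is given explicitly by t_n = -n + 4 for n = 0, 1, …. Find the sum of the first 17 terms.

Over n = 0..16: Σn = 136.
Total = (-1)·136 + (4)·17 = -68.

-68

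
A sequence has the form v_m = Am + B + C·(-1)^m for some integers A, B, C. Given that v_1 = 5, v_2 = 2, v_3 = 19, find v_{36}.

240

Write the equations: A + B - C = 5; 2A + B + C = 2; 3A + B - C = 19.
Subtracting the first from the second: A + 2C = -3.
Subtracting the second from the third: A - 2C = 17.
Solving: C = -5, A = 7, then B = -7.
Hence v_{36} = 7·36 + (-7) + (-5)·1 = 240.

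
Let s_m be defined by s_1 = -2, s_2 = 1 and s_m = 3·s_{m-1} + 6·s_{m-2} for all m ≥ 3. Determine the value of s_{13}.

-14822757

s_3 = -9, s_4 = -21, s_5 = -117, …, s_{10} = -177309, s_{11} = -775413, s_{12} = -3390093, s_{13} = -14822757.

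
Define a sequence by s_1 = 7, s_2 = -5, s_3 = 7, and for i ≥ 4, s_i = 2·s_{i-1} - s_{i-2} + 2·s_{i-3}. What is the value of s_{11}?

2863

Step forward from the initial values:
s_4 = 33  s_5 = 49  s_6 = 79  s_7 = 175  s_8 = 369  s_9 = 721  s_{10} = 1423  s_{11} = 2863.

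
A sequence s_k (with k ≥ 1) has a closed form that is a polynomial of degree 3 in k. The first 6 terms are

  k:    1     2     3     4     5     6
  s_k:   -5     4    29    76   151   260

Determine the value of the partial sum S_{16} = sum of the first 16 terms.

1st diffs: 9, 25, 47, 75, 109.
2nd diffs: 16, 22, 28, 34.
3rd diffs: 6, 6, 6 (constant).
Newton forward-difference form: s_k = -5 + 9·C(k-1,1) + 16·C(k-1,2) + 6·C(k-1,3).
Continuing: …, 409, 604, 851, 1156, …, s_{16} = 4540.
Summing k = 1..16 (16 terms) gives 20880.

20880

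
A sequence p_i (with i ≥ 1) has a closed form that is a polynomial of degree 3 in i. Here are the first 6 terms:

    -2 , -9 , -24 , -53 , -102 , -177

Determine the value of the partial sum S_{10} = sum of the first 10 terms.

-2555

1st diffs: -7, -15, -29, -49, -75.
2nd diffs: -8, -14, -20, -26.
3rd diffs: -6, -6, -6 (constant).
So p_i = -i^3 + 2i^2 - 6i + 3.
Continuing: -284, -429, -618, -857.
Summing i = 1..10 (10 terms) gives -2555.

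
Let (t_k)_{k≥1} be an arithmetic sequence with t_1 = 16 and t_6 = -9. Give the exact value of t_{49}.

Common difference d = (-9 - 16) / (6 - 1) = -5.
t_k = 16 + (k - 1)·(-5).
t_{49} = 16 + 48·(-5) = -224.

-224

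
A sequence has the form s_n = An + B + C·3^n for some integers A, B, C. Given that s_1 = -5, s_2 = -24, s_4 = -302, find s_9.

At n = 1, 2, 4: A + B + 3C = -5; 2A + B + 9C = -24; 4A + B + 81C = -302.
Subtracting the first from the second: A + 6C = -19.
Subtracting the second from the third: 2A + 72C = -278.
Solving: C = -4, A = 5, then B = 2.
Therefore s_9 = 45 + 2 + (-4)·19683 = -78685.

-78685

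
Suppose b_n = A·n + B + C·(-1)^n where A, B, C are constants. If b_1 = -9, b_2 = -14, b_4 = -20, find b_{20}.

At n = 1, 2, 4: A + B - C = -9; 2A + B + C = -14; 4A + B + C = -20.
Subtracting the first from the second: A + 2C = -5.
Subtracting the second from the third: 2A = -6.
Solving: C = -1, A = -3, then B = -7.
So b_n = -3·n + (-7) + (-1)·(-1)^n; at n=20 this is -68.

-68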